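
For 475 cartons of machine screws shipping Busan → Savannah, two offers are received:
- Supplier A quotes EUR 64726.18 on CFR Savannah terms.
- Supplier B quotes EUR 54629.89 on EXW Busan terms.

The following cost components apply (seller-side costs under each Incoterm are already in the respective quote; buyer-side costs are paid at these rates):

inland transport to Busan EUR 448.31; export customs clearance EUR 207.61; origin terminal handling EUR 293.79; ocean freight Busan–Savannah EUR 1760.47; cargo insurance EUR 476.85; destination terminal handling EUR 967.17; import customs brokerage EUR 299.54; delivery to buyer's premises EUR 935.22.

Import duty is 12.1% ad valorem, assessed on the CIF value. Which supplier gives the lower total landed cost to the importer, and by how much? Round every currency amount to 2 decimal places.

Supplier A (CFR):
CIF value = CFR price + insurance = 64726.18 + 476.85 = 65203.03
Import duty = 65203.03 × 12.1% = 7889.57
Buyer bears (A): 476.85 + 967.17 + 299.54 + 935.22 = 2678.78
Landed cost (A) = invoice 64726.18 + 2678.78 + duty 7889.57 = 75294.53
Supplier B (EXW):
CIF value = EXW price + inland to port + export clearance + origin terminal + freight + insurance = 54629.89 + 448.31 + 207.61 + 293.79 + 1760.47 + 476.85 = 57816.92
Import duty = 57816.92 × 12.1% = 6995.85
Buyer bears (B): 448.31 + 207.61 + 293.79 + 1760.47 + 476.85 + 967.17 + 299.54 + 935.22 = 5388.96
Landed cost (B) = invoice 54629.89 + 5388.96 + duty 6995.85 = 67014.70
Difference = |75294.53 − 67014.70| = 8279.83

Supplier B is cheaper by EUR 8279.83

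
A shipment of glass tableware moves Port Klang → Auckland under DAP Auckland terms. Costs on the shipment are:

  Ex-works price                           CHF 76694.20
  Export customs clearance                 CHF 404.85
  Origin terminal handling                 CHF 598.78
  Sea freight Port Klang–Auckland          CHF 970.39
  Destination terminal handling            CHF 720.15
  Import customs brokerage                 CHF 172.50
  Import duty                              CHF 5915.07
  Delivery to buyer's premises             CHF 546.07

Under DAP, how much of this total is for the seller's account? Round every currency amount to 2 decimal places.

Seller's account: CHF 79934.44

DAP: the seller bears all costs to the named destination except import duty and clearance.
Seller's account: goods 76694.20 + export clearance 404.85 + origin terminal 598.78 + freight 970.39 + destination terminal 720.15 + delivery 546.07 = 79934.44
Buyer's account: brokerage 172.50 + duty 5915.07 = 6087.57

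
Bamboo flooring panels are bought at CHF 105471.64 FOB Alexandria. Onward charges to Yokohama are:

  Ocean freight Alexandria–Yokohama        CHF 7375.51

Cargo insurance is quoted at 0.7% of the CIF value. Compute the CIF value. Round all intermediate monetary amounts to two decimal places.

Let C be the CIF value. C = FOB price + freight + 0.7% × C
C − 0.7% × C = 105471.64 + 7375.51
0.993 × C = 112847.15
C = 112847.15 / 0.993 = 113642.65
Insurance premium = 0.7% × 113642.65 = 795.50

CIF value: CHF 113642.65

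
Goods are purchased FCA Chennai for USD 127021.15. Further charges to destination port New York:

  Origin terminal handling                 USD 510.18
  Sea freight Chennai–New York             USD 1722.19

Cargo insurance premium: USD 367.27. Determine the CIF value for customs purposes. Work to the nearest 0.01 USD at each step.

CIF value: USD 129620.79

CIF = FCA price + pre-shipment costs + freight + insurance
CIF = 127021.15 + 510.18 + 1722.19 + 367.27 = 129620.79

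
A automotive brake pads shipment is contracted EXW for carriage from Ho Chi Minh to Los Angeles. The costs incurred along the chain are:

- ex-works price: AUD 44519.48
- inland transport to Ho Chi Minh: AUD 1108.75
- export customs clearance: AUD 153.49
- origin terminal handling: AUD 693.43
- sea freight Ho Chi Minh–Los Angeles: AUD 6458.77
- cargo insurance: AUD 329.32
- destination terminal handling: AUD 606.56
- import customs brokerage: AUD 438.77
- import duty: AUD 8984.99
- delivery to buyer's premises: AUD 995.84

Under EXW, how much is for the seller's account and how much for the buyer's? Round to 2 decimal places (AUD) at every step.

Seller: AUD 44519.48; buyer: AUD 19769.92

EXW: the seller makes goods available at their premises; the buyer bears all onward costs.
Seller's account: goods 44519.48 = 44519.48
Buyer's account: inland to port 1108.75 + export clearance 153.49 + origin terminal 693.43 + freight 6458.77 + insurance 329.32 + destination terminal 606.56 + brokerage 438.77 + duty 8984.99 + delivery 995.84 = 19769.92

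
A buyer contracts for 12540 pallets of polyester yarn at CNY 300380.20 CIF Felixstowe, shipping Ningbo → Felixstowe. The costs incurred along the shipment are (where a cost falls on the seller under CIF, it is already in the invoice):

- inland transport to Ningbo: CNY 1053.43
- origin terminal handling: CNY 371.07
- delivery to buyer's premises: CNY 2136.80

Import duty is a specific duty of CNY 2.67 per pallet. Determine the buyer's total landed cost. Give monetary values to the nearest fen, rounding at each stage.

Total landed cost: CNY 335998.80

CIF: the seller pays costs through ocean freight and marine insurance to the destination port.
Already in the invoice (seller's account under CIF): inland to port, origin terminal — exclude.
The CIF price already equals the CIF value: 300380.20
Import duty = 12540 × 2.67 = 33481.80
Buyer bears: delivery 2136.80 + duty 33481.80 = 35618.60
Landed cost = invoice 300380.20 + 35618.60 = 335998.80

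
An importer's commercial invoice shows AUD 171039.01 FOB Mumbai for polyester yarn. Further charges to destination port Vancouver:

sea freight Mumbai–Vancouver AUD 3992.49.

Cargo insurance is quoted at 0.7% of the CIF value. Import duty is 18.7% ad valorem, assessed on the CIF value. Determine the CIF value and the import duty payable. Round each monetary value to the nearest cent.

Let C be the CIF value. C = FOB price + freight + 0.7% × C
C − 0.7% × C = 171039.01 + 3992.49
0.993 × C = 175031.50
C = 175031.50 / 0.993 = 176265.36
Insurance premium = 0.7% × 176265.36 = 1233.86
Import duty = 176265.36 × 18.7% = 32961.62

CIF value: AUD 176265.36; import duty: AUD 32961.62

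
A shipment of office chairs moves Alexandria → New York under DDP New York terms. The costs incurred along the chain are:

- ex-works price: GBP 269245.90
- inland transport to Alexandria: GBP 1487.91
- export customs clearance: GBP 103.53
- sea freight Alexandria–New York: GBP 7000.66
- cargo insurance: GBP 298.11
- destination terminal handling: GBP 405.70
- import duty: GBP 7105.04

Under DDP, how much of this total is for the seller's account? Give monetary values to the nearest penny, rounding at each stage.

Seller's account: GBP 285646.85

DDP: the seller bears all costs including import duty.
Seller's account: goods 269245.90 + inland to port 1487.91 + export clearance 103.53 + freight 7000.66 + insurance 298.11 + destination terminal 405.70 + duty 7105.04 = 285646.85
Buyer's account: 0.00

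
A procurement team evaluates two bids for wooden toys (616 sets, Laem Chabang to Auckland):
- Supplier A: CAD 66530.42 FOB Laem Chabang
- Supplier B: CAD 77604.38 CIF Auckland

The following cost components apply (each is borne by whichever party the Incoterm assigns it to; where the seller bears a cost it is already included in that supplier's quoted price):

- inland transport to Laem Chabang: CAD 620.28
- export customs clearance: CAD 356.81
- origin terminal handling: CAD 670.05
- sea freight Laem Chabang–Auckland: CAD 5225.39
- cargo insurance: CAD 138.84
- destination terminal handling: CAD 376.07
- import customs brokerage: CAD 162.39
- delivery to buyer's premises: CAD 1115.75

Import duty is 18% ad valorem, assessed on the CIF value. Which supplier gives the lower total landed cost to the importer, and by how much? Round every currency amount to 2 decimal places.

Supplier A (FOB):
CIF value = FOB price + freight + insurance = 66530.42 + 5225.39 + 138.84 = 71894.65
Import duty = 71894.65 × 18% = 12941.04
Buyer bears (A): 5225.39 + 138.84 + 376.07 + 162.39 + 1115.75 = 7018.44
Landed cost (A) = invoice 66530.42 + 7018.44 + duty 12941.04 = 86489.90
Supplier B (CIF):
The CIF price already equals the CIF value: 77604.38
Import duty = 77604.38 × 18% = 13968.79
Buyer bears (B): 376.07 + 162.39 + 1115.75 = 1654.21
Landed cost (B) = invoice 77604.38 + 1654.21 + duty 13968.79 = 93227.38
Difference = |86489.90 − 93227.38| = 6737.48

Supplier A is cheaper by CAD 6737.48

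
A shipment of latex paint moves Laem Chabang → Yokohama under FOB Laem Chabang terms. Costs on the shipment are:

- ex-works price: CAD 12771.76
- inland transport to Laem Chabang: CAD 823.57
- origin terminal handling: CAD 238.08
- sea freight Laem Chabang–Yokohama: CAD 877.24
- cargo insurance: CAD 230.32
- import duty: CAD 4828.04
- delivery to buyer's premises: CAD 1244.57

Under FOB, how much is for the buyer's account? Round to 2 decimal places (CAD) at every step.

Buyer's account: CAD 7180.17

FOB: the seller bears costs until goods are on board at the origin port; the buyer bears freight, insurance and all costs thereafter.
Seller's account: goods 12771.76 + inland to port 823.57 + origin terminal 238.08 = 13833.41
Buyer's account: freight 877.24 + insurance 230.32 + duty 4828.04 + delivery 1244.57 = 7180.17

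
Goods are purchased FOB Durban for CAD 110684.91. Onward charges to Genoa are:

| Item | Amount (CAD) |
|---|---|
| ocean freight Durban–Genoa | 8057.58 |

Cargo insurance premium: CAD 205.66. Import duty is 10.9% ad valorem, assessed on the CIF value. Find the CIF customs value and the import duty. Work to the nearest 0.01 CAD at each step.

CIF = FOB price + freight + insurance
CIF = 110684.91 + 8057.58 + 205.66 = 118948.15
Import duty = 118948.15 × 10.9% = 12965.35

CIF value: CAD 118948.15; import duty: CAD 12965.35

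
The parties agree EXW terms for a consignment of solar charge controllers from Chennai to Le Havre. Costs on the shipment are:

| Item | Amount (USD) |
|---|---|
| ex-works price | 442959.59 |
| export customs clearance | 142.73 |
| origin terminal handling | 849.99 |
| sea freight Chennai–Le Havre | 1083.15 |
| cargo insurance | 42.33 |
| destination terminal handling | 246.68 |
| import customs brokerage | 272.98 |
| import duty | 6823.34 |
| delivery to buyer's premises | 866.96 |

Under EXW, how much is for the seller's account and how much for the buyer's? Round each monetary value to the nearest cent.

Seller: USD 442959.59; buyer: USD 10328.16

EXW: the seller makes goods available at their premises; the buyer bears all onward costs.
Seller's account: goods 442959.59 = 442959.59
Buyer's account: export clearance 142.73 + origin terminal 849.99 + freight 1083.15 + insurance 42.33 + destination terminal 246.68 + brokerage 272.98 + duty 6823.34 + delivery 866.96 = 10328.16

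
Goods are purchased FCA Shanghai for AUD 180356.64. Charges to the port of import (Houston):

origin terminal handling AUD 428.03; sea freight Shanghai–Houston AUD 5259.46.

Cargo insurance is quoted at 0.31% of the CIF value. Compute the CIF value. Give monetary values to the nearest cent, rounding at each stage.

CIF value: AUD 186622.66

Let C be the CIF value. C = FCA price + pre-shipment costs + freight + 0.31% × C
C − 0.31% × C = 180356.64 + 428.03 + 5259.46
0.9969 × C = 186044.13
C = 186044.13 / 0.9969 = 186622.66
Insurance premium = 0.31% × 186622.66 = 578.53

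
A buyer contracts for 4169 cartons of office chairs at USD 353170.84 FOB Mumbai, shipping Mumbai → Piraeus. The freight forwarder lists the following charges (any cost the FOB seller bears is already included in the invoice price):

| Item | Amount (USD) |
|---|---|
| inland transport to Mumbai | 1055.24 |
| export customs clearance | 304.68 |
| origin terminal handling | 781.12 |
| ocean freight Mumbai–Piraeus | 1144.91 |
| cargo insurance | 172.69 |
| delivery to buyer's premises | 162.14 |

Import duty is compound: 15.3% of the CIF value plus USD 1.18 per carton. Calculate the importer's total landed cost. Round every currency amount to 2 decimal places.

Total landed cost: USD 413806.73

FOB: the seller bears costs until goods are on board at the origin port; the buyer bears freight, insurance and all costs thereafter.
Already in the invoice (seller's account under FOB): inland to port, export clearance, origin terminal — exclude.
CIF value = FOB price + freight + insurance = 353170.84 + 1144.91 + 172.69 = 354488.44
Ad valorem component: 354488.44 × 15.3% = 54236.73
Specific component: 4169 × 1.18 = 4919.42
Import duty = 54236.73 + 4919.42 = 59156.15
Buyer bears: freight 1144.91 + insurance 172.69 + delivery 162.14 + duty 59156.15 = 60635.89
Landed cost = invoice 353170.84 + 60635.89 = 413806.73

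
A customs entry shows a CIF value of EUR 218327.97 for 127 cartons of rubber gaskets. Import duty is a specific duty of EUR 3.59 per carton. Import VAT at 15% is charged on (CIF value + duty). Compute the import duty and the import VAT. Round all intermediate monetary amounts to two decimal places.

Import duty: EUR 455.93; import VAT: EUR 32817.59

Import duty = 127 × 3.59 = 455.93
VAT base = CIF + duty = 218327.97 + 455.93 = 218783.90
Import VAT = 218783.90 × 15% = 32817.59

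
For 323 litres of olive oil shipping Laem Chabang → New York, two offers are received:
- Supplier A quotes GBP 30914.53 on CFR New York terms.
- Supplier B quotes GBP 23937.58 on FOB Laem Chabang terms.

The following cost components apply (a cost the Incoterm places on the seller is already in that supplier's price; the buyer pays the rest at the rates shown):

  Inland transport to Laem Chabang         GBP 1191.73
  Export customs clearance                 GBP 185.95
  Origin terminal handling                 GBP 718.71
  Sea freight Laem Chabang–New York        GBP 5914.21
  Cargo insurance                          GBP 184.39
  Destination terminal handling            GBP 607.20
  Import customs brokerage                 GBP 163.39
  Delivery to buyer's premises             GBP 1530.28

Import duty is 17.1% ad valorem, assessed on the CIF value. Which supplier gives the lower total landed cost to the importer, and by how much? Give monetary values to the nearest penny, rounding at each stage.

Supplier B is cheaper by GBP 1244.47

Supplier A (CFR):
CIF value = CFR price + insurance = 30914.53 + 184.39 = 31098.92
Import duty = 31098.92 × 17.1% = 5317.92
Buyer bears (A): 184.39 + 607.20 + 163.39 + 1530.28 = 2485.26
Landed cost (A) = invoice 30914.53 + 2485.26 + duty 5317.92 = 38717.71
Supplier B (FOB):
CIF value = FOB price + freight + insurance = 23937.58 + 5914.21 + 184.39 = 30036.18
Import duty = 30036.18 × 17.1% = 5136.19
Buyer bears (B): 5914.21 + 184.39 + 607.20 + 163.39 + 1530.28 = 8399.47
Landed cost (B) = invoice 23937.58 + 8399.47 + duty 5136.19 = 37473.24
Difference = |38717.71 − 37473.24| = 1244.47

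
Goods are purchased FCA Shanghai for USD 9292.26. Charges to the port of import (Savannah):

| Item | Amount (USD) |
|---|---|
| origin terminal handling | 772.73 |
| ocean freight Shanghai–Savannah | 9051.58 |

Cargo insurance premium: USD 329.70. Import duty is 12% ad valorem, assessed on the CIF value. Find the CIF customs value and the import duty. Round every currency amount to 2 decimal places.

CIF = FCA price + pre-shipment costs + freight + insurance
CIF = 9292.26 + 772.73 + 9051.58 + 329.70 = 19446.27
Import duty = 19446.27 × 12% = 2333.55

CIF value: USD 19446.27; import duty: USD 2333.55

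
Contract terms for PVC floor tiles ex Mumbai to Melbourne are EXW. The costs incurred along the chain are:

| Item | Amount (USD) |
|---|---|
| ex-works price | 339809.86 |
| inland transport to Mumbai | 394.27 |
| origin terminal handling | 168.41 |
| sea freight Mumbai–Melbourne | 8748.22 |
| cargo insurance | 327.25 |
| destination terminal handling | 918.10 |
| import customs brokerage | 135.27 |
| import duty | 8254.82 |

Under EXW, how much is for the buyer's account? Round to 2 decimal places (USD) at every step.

EXW: the seller makes goods available at their premises; the buyer bears all onward costs.
Seller's account: goods 339809.86 = 339809.86
Buyer's account: inland to port 394.27 + origin terminal 168.41 + freight 8748.22 + insurance 327.25 + destination terminal 918.10 + brokerage 135.27 + duty 8254.82 = 18946.34

Buyer's account: USD 18946.34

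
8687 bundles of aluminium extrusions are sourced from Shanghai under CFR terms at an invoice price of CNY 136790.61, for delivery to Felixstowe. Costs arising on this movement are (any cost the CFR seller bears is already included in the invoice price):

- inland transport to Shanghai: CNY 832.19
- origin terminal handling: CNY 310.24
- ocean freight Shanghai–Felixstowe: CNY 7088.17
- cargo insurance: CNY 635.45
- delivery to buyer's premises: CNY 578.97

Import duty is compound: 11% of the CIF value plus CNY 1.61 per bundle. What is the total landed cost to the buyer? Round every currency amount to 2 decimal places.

CFR: the seller pays costs through ocean freight to the destination port, but not insurance.
Already in the invoice (seller's account under CFR): inland to port, origin terminal, freight — exclude.
CIF value = CFR price + insurance = 136790.61 + 635.45 = 137426.06
Ad valorem component: 137426.06 × 11% = 15116.87
Specific component: 8687 × 1.61 = 13986.07
Import duty = 15116.87 + 13986.07 = 29102.94
Buyer bears: insurance 635.45 + delivery 578.97 + duty 29102.94 = 30317.36
Landed cost = invoice 136790.61 + 30317.36 = 167107.97

Total landed cost: CNY 167107.97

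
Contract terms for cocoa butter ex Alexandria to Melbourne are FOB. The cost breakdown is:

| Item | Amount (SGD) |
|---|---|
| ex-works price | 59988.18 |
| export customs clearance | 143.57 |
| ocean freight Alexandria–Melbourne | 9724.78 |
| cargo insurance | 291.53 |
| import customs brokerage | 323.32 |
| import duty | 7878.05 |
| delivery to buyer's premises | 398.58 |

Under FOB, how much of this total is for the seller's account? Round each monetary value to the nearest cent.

FOB: the seller bears costs until goods are on board at the origin port; the buyer bears freight, insurance and all costs thereafter.
Seller's account: goods 59988.18 + export clearance 143.57 = 60131.75
Buyer's account: freight 9724.78 + insurance 291.53 + brokerage 323.32 + duty 7878.05 + delivery 398.58 = 18616.26

Seller's account: SGD 60131.75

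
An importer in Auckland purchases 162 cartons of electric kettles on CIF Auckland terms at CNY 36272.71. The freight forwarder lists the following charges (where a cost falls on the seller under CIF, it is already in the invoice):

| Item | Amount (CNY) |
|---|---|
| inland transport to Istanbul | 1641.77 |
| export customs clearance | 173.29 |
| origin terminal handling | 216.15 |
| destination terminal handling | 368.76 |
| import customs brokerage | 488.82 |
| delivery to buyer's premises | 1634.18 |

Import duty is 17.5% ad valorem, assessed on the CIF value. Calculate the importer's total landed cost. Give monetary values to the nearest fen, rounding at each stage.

CIF: the seller pays costs through ocean freight and marine insurance to the destination port.
Already in the invoice (seller's account under CIF): inland to port, export clearance, origin terminal — exclude.
The CIF price already equals the CIF value: 36272.71
Import duty = 36272.71 × 17.5% = 6347.72
Buyer bears: destination terminal 368.76 + brokerage 488.82 + delivery 1634.18 + duty 6347.72 = 8839.48
Landed cost = invoice 36272.71 + 8839.48 = 45112.19

Total landed cost: CNY 45112.19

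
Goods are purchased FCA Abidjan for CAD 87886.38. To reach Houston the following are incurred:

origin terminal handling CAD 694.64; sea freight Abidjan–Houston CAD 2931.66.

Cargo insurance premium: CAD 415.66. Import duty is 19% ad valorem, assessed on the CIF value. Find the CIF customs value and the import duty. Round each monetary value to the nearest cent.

CIF value: CAD 91928.34; import duty: CAD 17466.38

CIF = FCA price + pre-shipment costs + freight + insurance
CIF = 87886.38 + 694.64 + 2931.66 + 415.66 = 91928.34
Import duty = 91928.34 × 19% = 17466.38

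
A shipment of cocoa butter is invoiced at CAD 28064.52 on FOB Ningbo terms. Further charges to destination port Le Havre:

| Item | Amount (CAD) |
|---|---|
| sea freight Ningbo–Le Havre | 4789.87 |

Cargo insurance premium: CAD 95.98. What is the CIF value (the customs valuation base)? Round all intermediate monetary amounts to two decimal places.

CIF value: CAD 32950.37

CIF = FOB price + freight + insurance
CIF = 28064.52 + 4789.87 + 95.98 = 32950.37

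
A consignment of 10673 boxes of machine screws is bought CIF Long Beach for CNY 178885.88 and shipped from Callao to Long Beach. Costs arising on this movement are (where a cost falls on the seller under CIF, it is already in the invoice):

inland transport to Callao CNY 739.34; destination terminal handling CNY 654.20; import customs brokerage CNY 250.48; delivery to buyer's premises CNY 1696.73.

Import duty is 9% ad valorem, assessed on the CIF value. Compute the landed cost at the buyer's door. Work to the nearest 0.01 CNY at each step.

CIF: the seller pays costs through ocean freight and marine insurance to the destination port.
Already in the invoice (seller's account under CIF): inland to port — exclude.
The CIF price already equals the CIF value: 178885.88
Import duty = 178885.88 × 9% = 16099.73
Buyer bears: destination terminal 654.20 + brokerage 250.48 + delivery 1696.73 + duty 16099.73 = 18701.14
Landed cost = invoice 178885.88 + 18701.14 = 197587.02

Total landed cost: CNY 197587.02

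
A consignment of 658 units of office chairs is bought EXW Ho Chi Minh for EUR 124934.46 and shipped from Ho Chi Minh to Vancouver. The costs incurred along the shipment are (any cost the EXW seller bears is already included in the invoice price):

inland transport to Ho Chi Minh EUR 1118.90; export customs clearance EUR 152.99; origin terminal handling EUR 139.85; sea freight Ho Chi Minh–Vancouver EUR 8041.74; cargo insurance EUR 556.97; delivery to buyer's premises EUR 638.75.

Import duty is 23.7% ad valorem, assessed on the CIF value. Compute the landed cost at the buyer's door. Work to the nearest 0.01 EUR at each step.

Total landed cost: EUR 167565.60

EXW: the seller makes goods available at their premises; the buyer bears all onward costs.
CIF value = EXW price + inland to port + export clearance + origin terminal + freight + insurance = 124934.46 + 1118.90 + 152.99 + 139.85 + 8041.74 + 556.97 = 134944.91
Import duty = 134944.91 × 23.7% = 31981.94
Buyer bears: inland to port 1118.90 + export clearance 152.99 + origin terminal 139.85 + freight 8041.74 + insurance 556.97 + delivery 638.75 + duty 31981.94 = 42631.14
Landed cost = invoice 124934.46 + 42631.14 = 167565.60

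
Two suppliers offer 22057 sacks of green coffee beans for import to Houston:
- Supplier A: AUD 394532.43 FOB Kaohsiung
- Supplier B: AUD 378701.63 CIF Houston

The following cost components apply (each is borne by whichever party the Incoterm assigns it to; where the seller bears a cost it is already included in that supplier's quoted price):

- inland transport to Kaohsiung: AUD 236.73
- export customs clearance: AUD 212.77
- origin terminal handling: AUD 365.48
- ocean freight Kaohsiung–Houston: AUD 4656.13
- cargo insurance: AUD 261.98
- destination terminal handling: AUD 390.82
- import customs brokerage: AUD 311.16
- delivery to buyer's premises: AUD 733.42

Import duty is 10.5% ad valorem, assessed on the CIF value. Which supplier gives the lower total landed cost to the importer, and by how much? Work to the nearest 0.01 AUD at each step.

Supplier A (FOB):
CIF value = FOB price + freight + insurance = 394532.43 + 4656.13 + 261.98 = 399450.54
Import duty = 399450.54 × 10.5% = 41942.31
Buyer bears (A): 4656.13 + 261.98 + 390.82 + 311.16 + 733.42 = 6353.51
Landed cost (A) = invoice 394532.43 + 6353.51 + duty 41942.31 = 442828.25
Supplier B (CIF):
The CIF price already equals the CIF value: 378701.63
Import duty = 378701.63 × 10.5% = 39763.67
Buyer bears (B): 390.82 + 311.16 + 733.42 = 1435.40
Landed cost (B) = invoice 378701.63 + 1435.40 + duty 39763.67 = 419900.70
Difference = |442828.25 − 419900.70| = 22927.55

Supplier B is cheaper by AUD 22927.55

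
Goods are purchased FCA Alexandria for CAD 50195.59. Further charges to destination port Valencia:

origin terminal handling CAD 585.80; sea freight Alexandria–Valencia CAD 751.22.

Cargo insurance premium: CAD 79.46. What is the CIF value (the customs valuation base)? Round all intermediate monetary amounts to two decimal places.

CIF = FCA price + pre-shipment costs + freight + insurance
CIF = 50195.59 + 585.80 + 751.22 + 79.46 = 51612.07

CIF value: CAD 51612.07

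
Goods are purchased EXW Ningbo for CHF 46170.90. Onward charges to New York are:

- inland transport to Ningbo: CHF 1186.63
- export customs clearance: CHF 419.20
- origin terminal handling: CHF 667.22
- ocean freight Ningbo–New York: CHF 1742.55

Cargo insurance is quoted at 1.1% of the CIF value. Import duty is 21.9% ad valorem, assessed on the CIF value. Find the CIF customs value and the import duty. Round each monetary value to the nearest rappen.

Let C be the CIF value. C = EXW price + pre-shipment costs + freight + 1.1% × C
C − 1.1% × C = 46170.90 + 1186.63 + 419.20 + 667.22 + 1742.55
0.989 × C = 50186.50
C = 50186.50 / 0.989 = 50744.69
Insurance premium = 1.1% × 50744.69 = 558.19
Import duty = 50744.69 × 21.9% = 11113.09

CIF value: CHF 50744.69; import duty: CHF 11113.09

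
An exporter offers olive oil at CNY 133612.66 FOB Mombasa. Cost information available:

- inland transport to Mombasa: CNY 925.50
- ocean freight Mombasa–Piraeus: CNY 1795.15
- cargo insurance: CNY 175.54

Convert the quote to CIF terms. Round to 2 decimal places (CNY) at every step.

Not relevant to the conversion: inland to port — on the seller under both FOB and CIF; already in the FOB price and stays in the CIF price.
From FOB to CIF, the seller additionally bears: freight, insurance.
CIF price = 133612.66 + 1795.15 + 175.54 = 135583.35

CIF price: CNY 135583.35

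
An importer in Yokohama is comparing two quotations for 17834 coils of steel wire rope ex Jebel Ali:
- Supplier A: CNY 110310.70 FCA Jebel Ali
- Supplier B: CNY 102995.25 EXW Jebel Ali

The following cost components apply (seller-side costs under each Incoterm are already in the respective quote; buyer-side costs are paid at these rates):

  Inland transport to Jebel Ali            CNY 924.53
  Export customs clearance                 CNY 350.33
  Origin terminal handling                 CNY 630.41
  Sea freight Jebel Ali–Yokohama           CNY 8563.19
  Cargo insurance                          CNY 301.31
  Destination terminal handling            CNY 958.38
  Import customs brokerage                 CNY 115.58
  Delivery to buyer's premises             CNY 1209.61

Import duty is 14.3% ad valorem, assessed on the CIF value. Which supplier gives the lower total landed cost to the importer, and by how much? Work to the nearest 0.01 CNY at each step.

Supplier B is cheaper by CNY 6904.39

Supplier A (FCA):
CIF value = FCA price + origin terminal + freight + insurance = 110310.70 + 630.41 + 8563.19 + 301.31 = 119805.61
Import duty = 119805.61 × 14.3% = 17132.20
Buyer bears (A): 630.41 + 8563.19 + 301.31 + 958.38 + 115.58 + 1209.61 = 11778.48
Landed cost (A) = invoice 110310.70 + 11778.48 + duty 17132.20 = 139221.38
Supplier B (EXW):
CIF value = EXW price + inland to port + export clearance + origin terminal + freight + insurance = 102995.25 + 924.53 + 350.33 + 630.41 + 8563.19 + 301.31 = 113765.02
Import duty = 113765.02 × 14.3% = 16268.40
Buyer bears (B): 924.53 + 350.33 + 630.41 + 8563.19 + 301.31 + 958.38 + 115.58 + 1209.61 = 13053.34
Landed cost (B) = invoice 102995.25 + 13053.34 + duty 16268.40 = 132316.99
Difference = |139221.38 − 132316.99| = 6904.39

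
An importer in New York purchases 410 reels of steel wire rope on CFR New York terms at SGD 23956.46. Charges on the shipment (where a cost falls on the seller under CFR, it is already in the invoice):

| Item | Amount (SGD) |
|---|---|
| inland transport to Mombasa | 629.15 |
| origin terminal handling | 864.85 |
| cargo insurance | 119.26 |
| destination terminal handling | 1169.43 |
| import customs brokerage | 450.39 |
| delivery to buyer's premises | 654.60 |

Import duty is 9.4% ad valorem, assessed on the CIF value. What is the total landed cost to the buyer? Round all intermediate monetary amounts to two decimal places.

CFR: the seller pays costs through ocean freight to the destination port, but not insurance.
Already in the invoice (seller's account under CFR): inland to port, origin terminal — exclude.
CIF value = CFR price + insurance = 23956.46 + 119.26 = 24075.72
Import duty = 24075.72 × 9.4% = 2263.12
Buyer bears: insurance 119.26 + destination terminal 1169.43 + brokerage 450.39 + delivery 654.60 + duty 2263.12 = 4656.80
Landed cost = invoice 23956.46 + 4656.80 = 28613.26

Total landed cost: SGD 28613.26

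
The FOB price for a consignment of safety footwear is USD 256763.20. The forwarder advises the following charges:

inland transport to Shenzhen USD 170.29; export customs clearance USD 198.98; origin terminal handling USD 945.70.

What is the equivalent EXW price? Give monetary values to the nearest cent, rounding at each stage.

From FOB to EXW, the seller no longer bears: inland to port, export clearance, origin terminal.
EXW price = 256763.20 − 170.29 − 198.98 − 945.70 = 255448.23

EXW price: USD 255448.23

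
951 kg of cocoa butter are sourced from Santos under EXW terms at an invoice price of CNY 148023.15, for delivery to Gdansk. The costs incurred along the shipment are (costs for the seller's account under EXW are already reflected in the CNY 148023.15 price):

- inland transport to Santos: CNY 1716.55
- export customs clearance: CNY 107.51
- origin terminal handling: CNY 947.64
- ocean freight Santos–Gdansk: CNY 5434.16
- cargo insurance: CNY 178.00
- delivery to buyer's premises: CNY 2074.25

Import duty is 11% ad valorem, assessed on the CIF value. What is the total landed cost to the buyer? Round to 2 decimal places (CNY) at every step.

Total landed cost: CNY 175686.03

EXW: the seller makes goods available at their premises; the buyer bears all onward costs.
CIF value = EXW price + inland to port + export clearance + origin terminal + freight + insurance = 148023.15 + 1716.55 + 107.51 + 947.64 + 5434.16 + 178.00 = 156407.01
Import duty = 156407.01 × 11% = 17204.77
Buyer bears: inland to port 1716.55 + export clearance 107.51 + origin terminal 947.64 + freight 5434.16 + insurance 178.00 + delivery 2074.25 + duty 17204.77 = 27662.88
Landed cost = invoice 148023.15 + 27662.88 = 175686.03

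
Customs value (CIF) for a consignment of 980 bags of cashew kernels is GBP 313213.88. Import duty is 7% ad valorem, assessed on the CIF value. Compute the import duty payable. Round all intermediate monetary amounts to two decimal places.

Import duty = 313213.88 × 7% = 21924.97

Import duty: GBP 21924.97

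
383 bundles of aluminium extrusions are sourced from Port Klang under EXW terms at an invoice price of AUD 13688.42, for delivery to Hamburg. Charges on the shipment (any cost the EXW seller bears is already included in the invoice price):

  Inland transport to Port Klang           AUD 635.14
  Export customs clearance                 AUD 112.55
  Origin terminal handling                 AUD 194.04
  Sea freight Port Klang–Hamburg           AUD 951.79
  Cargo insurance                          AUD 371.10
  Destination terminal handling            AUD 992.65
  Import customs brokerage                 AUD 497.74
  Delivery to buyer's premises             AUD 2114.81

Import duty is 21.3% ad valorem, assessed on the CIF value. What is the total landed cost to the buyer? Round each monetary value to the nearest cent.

Total landed cost: AUD 22956.24

EXW: the seller makes goods available at their premises; the buyer bears all onward costs.
CIF value = EXW price + inland to port + export clearance + origin terminal + freight + insurance = 13688.42 + 635.14 + 112.55 + 194.04 + 951.79 + 371.10 = 15953.04
Import duty = 15953.04 × 21.3% = 3398.00
Buyer bears: inland to port 635.14 + export clearance 112.55 + origin terminal 194.04 + freight 951.79 + insurance 371.10 + destination terminal 992.65 + brokerage 497.74 + delivery 2114.81 + duty 3398.00 = 9267.82
Landed cost = invoice 13688.42 + 9267.82 = 22956.24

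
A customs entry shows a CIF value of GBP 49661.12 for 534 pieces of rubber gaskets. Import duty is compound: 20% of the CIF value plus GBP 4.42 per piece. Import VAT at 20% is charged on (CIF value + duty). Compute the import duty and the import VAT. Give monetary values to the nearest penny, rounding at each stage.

Ad valorem component: 49661.12 × 20% = 9932.22
Specific component: 534 × 4.42 = 2360.28
Import duty = 9932.22 + 2360.28 = 12292.50
VAT base = CIF + duty = 49661.12 + 12292.50 = 61953.62
Import VAT = 61953.62 × 20% = 12390.72

Import duty: GBP 12292.50; import VAT: GBP 12390.72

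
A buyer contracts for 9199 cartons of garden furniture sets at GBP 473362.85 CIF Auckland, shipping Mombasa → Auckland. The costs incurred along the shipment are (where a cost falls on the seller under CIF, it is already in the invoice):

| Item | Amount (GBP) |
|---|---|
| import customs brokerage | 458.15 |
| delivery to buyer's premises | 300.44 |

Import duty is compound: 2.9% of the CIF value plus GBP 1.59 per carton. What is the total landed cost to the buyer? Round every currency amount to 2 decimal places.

Total landed cost: GBP 502475.37

CIF: the seller pays costs through ocean freight and marine insurance to the destination port.
The CIF price already equals the CIF value: 473362.85
Ad valorem component: 473362.85 × 2.9% = 13727.52
Specific component: 9199 × 1.59 = 14626.41
Import duty = 13727.52 + 14626.41 = 28353.93
Buyer bears: brokerage 458.15 + delivery 300.44 + duty 28353.93 = 29112.52
Landed cost = invoice 473362.85 + 29112.52 = 502475.37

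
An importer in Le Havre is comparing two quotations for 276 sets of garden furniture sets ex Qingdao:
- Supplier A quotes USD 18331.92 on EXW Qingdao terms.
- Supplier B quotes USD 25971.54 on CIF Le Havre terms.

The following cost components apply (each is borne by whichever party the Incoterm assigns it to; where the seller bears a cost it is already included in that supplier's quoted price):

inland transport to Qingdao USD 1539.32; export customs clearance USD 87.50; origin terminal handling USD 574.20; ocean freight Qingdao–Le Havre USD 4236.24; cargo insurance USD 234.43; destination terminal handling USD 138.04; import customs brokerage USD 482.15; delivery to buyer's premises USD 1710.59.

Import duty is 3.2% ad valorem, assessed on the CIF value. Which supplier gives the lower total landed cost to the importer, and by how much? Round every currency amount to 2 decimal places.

Supplier A (EXW):
CIF value = EXW price + inland to port + export clearance + origin terminal + freight + insurance = 18331.92 + 1539.32 + 87.50 + 574.20 + 4236.24 + 234.43 = 25003.61
Import duty = 25003.61 × 3.2% = 800.12
Buyer bears (A): 1539.32 + 87.50 + 574.20 + 4236.24 + 234.43 + 138.04 + 482.15 + 1710.59 = 9002.47
Landed cost (A) = invoice 18331.92 + 9002.47 + duty 800.12 = 28134.51
Supplier B (CIF):
The CIF price already equals the CIF value: 25971.54
Import duty = 25971.54 × 3.2% = 831.09
Buyer bears (B): 138.04 + 482.15 + 1710.59 = 2330.78
Landed cost (B) = invoice 25971.54 + 2330.78 + duty 831.09 = 29133.41
Difference = |28134.51 − 29133.41| = 998.90

Supplier A is cheaper by USD 998.90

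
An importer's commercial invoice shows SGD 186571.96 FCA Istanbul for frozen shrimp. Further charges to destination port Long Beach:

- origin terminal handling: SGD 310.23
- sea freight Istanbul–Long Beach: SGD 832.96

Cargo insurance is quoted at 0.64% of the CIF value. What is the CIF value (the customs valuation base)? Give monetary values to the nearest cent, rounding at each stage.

CIF value: SGD 188924.27

Let C be the CIF value. C = FCA price + pre-shipment costs + freight + 0.64% × C
C − 0.64% × C = 186571.96 + 310.23 + 832.96
0.9936 × C = 187715.15
C = 187715.15 / 0.9936 = 188924.27
Insurance premium = 0.64% × 188924.27 = 1209.12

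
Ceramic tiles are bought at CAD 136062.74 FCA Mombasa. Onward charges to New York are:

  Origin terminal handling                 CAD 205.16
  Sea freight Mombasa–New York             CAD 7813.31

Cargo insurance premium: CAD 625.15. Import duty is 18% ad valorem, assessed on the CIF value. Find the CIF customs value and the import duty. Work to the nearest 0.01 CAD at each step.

CIF value: CAD 144706.36; import duty: CAD 26047.14

CIF = FCA price + pre-shipment costs + freight + insurance
CIF = 136062.74 + 205.16 + 7813.31 + 625.15 = 144706.36
Import duty = 144706.36 × 18% = 26047.14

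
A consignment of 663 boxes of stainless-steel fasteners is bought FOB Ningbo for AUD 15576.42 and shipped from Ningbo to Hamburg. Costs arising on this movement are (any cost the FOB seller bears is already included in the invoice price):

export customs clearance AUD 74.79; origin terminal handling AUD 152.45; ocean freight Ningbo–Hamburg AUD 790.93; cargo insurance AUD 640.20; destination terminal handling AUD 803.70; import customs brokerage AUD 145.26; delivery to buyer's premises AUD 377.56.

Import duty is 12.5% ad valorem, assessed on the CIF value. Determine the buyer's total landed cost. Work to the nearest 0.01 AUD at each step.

FOB: the seller bears costs until goods are on board at the origin port; the buyer bears freight, insurance and all costs thereafter.
Already in the invoice (seller's account under FOB): export clearance, origin terminal — exclude.
CIF value = FOB price + freight + insurance = 15576.42 + 790.93 + 640.20 = 17007.55
Import duty = 17007.55 × 12.5% = 2125.94
Buyer bears: freight 790.93 + insurance 640.20 + destination terminal 803.70 + brokerage 145.26 + delivery 377.56 + duty 2125.94 = 4883.59
Landed cost = invoice 15576.42 + 4883.59 = 20460.01

Total landed cost: AUD 20460.01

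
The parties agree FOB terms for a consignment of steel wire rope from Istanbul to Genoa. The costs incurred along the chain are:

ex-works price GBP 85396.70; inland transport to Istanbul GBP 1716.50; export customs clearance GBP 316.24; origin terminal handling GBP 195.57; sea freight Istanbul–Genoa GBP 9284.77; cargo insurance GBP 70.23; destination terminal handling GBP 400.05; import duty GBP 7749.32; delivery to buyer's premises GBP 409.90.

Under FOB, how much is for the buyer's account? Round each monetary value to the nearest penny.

FOB: the seller bears costs until goods are on board at the origin port; the buyer bears freight, insurance and all costs thereafter.
Seller's account: goods 85396.70 + inland to port 1716.50 + export clearance 316.24 + origin terminal 195.57 = 87625.01
Buyer's account: freight 9284.77 + insurance 70.23 + destination terminal 400.05 + duty 7749.32 + delivery 409.90 = 17914.27

Buyer's account: GBP 17914.27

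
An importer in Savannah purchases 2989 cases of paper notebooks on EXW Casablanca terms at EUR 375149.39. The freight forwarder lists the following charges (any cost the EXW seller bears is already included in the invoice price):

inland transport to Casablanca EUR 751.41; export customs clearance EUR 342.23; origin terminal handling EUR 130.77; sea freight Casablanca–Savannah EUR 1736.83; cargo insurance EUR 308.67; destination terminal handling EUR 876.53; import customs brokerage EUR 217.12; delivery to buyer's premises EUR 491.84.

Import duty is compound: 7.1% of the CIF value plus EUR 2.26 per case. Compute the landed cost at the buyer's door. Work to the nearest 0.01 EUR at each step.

Total landed cost: EUR 413627.70

EXW: the seller makes goods available at their premises; the buyer bears all onward costs.
CIF value = EXW price + inland to port + export clearance + origin terminal + freight + insurance = 375149.39 + 751.41 + 342.23 + 130.77 + 1736.83 + 308.67 = 378419.30
Ad valorem component: 378419.30 × 7.1% = 26867.77
Specific component: 2989 × 2.26 = 6755.14
Import duty = 26867.77 + 6755.14 = 33622.91
Buyer bears: inland to port 751.41 + export clearance 342.23 + origin terminal 130.77 + freight 1736.83 + insurance 308.67 + destination terminal 876.53 + brokerage 217.12 + delivery 491.84 + duty 33622.91 = 38478.31
Landed cost = invoice 375149.39 + 38478.31 = 413627.70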